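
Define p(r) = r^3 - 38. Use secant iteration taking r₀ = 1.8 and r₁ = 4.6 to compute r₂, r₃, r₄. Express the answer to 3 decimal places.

p(1.8) = -32.16800, p(4.6) = 59.33600
r₂ = 4.60000 − 59.33600·(4.60000 − 1.80000) / (59.33600 − (-32.16800)) = 4.60000 − (166.14080)/(91.50400) = 2.78433
p(2.78433) = -16.41443
r₃ = 2.78433 − (-16.41443)·(2.78433 − 4.60000) / (-16.41443 − 59.33600) = 2.78433 − (29.80314)/(-75.75043) = 3.17777
p(3.17777) = -5.91013
r₄ = 3.17777 − (-5.91013)·(3.17777 − 2.78433) / (-5.91013 − (-16.41443)) = 3.17777 − (-2.32527)/(10.50430) = 3.39914

2.784, 3.178, 3.399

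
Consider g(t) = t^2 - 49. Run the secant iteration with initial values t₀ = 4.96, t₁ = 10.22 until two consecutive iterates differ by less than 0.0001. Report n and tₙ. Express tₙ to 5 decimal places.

g(4.96) = -24.3984000, g(10.22) = 55.4484000
t₂ = 10.2200000 − 55.4484000·(5.2600000)/(79.8468000) = 6.5672727;  |Δ| = 3.6527273
g(6.5672727) = -5.8709289
t₃ = 6.5672727 − (-5.8709289)·(-3.6527273)/(-61.3193289) = 6.9169977;  |Δ| = 0.3497250
g(6.9169977) = -1.1551425
t₄ = 6.9169977 − (-1.1551425)·(0.3497250)/(4.7157865) = 7.0026636;  |Δ| = 0.0856659
g(7.0026636) = 0.0372982
t₅ = 7.0026636 − 0.0372982·(0.0856659)/(1.1924406) = 6.9999841;  |Δ| = 0.0026795
g(6.9999841) = -0.0002224
t₆ = 6.9999841 − (-0.0002224)·(-0.0026795)/(-0.0375205) = 7.0000000;  |Δ| = 0.0000159
|t₆ − t₅| = 0.0000159 < 0.0001

n = 6, tₙ = 7.00000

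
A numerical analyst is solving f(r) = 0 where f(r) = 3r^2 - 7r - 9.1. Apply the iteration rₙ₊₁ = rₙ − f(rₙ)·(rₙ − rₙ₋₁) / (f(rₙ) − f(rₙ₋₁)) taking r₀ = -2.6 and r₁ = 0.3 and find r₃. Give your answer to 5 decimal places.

f(-2.6) = 29.3800000, f(0.3) = -10.9300000
r₂ = 0.3000000 − (-10.9300000)·(0.3000000 − (-2.6000000)) / (-10.9300000 − 29.3800000) = 0.3000000 − (-31.6970000)/(-40.3100000) = -0.4863309
f(-0.4863309) = -4.9861301
r₃ = -0.4863309 − (-4.9861301)·(-0.4863309 − 0.3000000) / (-4.9861301 − (-10.9300000)) = -0.4863309 − (3.9207484)/(5.9438699) = -1.1459598

-1.14596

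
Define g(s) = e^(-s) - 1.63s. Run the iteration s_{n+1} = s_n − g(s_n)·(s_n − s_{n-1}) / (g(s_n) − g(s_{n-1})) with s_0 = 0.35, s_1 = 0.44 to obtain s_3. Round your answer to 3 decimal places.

0.408

g(0.35) = 0.13419, g(0.44) = -0.07316
s_2 = 0.44000 − (-0.07316)·(0.44000 − 0.35000) / (-0.07316 − 0.13419) = 0.44000 − (-0.00658)/(-0.20735) = 0.40824
g(0.40824) = -0.00062
s_3 = 0.40824 − (-0.00062)·(0.40824 − 0.44000) / (-0.00062 − (-0.07316)) = 0.40824 − (0.00002)/(0.07254) = 0.40797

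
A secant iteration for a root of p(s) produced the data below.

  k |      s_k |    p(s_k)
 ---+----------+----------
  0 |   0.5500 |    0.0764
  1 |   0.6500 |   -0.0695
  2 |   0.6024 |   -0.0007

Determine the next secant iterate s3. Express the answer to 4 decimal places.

s3 = 0.6024 − (-0.0007)·(0.6024 − 0.6500) / (-0.0007 − (-0.0695))
   = 0.6024 − (0.000033)/(0.068800) = 0.601916

0.6019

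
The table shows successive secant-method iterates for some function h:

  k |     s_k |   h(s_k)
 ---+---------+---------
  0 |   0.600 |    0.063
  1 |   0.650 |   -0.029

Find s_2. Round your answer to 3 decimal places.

0.634

s_2 = 0.650 − (-0.029)·(0.650 − 0.600) / (-0.029 − 0.063)
   = 0.650 − (-0.00145)/(-0.09200) = 0.63424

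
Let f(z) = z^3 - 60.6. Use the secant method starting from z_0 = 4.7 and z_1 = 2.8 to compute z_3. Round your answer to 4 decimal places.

f(4.7) = 43.223000, f(2.8) = -38.648000
z_2 = 2.800000 − (-38.648000)·(2.800000 − 4.700000) / (-38.648000 − 43.223000) = 2.800000 − (73.431200)/(-81.871000) = 3.696913
f(3.696913) = -10.073659
z_3 = 3.696913 − (-10.073659)·(3.696913 − 2.800000) / (-10.073659 − (-38.648000)) = 3.696913 − (-9.035200)/(28.574341) = 4.013113

4.0131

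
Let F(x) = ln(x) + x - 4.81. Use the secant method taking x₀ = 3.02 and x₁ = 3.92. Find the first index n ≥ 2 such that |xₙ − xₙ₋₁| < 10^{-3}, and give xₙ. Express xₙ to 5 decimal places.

F(3.02) = -0.6847432, F(3.92) = 0.4760917
x₂ = 3.9200000 − 0.4760917·(0.9000000)/(1.1608348) = 3.5508842;  |Δ| = 0.3691158
F(3.5508842) = 0.0080808
x₃ = 3.5508842 − 0.0080808·(-0.3691158)/(-0.4680108) = 3.5445109;  |Δ| = 0.0063733
F(3.5445109) = -0.0000889
x₄ = 3.5445109 − (-0.0000889)·(-0.0063733)/(-0.0081697) = 3.5445803;  |Δ| = 0.0000694
|x₄ − x₃| = 0.0000694 < 10^{-3}

n = 4, xₙ = 3.54458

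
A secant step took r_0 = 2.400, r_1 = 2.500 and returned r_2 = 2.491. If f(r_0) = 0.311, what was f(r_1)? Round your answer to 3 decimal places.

-0.031

The secant line through (2.400, 0.311) and (2.500, f(r_1)) crosses zero at r_2 = 2.491.
So (2.400, 0.311), (2.500, f(r_1)), (2.491, 0) are collinear:
f(r_1) = 0.311 · (2.500 − 2.491) / (2.400 − 2.491) = 0.311 · (0.00900)/(-0.09100) = -0.03076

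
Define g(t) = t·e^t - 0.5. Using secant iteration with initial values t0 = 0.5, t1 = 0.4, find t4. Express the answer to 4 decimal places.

0.3517

g(0.5) = 0.324361, g(0.4) = 0.096730
t2 = 0.400000 − 0.096730·(0.400000 − 0.500000) / (0.096730 − 0.324361) = 0.400000 − (-0.009673)/(-0.227631) = 0.357506
g(0.357506) = 0.011147
t3 = 0.357506 − 0.011147·(0.357506 − 0.400000) / (0.011147 − 0.096730) = 0.357506 − (-0.000474)/(-0.085583) = 0.351971
g(0.351971) = 0.000456
t4 = 0.351971 − 0.000456·(0.351971 − 0.357506) / (0.000456 − 0.011147) = 0.351971 − (-0.000003)/(-0.010691) = 0.351735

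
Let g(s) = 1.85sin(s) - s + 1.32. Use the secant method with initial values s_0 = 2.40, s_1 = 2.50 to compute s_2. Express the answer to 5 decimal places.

g(2.40) = 0.1696069, g(2.50) = -0.0728265
s_2 = 2.5000000 − (-0.0728265)·(2.5000000 − 2.4000000) / (-0.0728265 − 0.1696069) = 2.5000000 − (-0.0072827)/(-0.2424334) = 2.4699602

2.46996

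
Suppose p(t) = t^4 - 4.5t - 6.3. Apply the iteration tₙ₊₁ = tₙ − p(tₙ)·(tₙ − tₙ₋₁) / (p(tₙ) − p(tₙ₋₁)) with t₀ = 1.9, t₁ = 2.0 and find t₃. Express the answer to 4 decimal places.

p(1.9) = -1.817900, p(2.0) = 0.700000
t₂ = 2.000000 − 0.700000·(2.000000 − 1.900000) / (0.700000 − (-1.817900)) = 2.000000 − (0.070000)/(2.517900) = 1.972199
p(1.972199) = -0.046148
t₃ = 1.972199 − (-0.046148)·(1.972199 − 2.000000) / (-0.046148 − 0.700000) = 1.972199 − (0.001283)/(-0.746148) = 1.973918

1.9739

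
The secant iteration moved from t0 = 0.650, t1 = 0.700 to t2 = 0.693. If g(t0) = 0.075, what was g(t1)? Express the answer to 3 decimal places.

-0.012

The secant line through (0.650, 0.075) and (0.700, g(t1)) crosses zero at t2 = 0.693.
So (0.650, 0.075), (0.700, g(t1)), (0.693, 0) are collinear:
g(t1) = 0.075 · (0.700 − 0.693) / (0.650 − 0.693) = 0.075 · (0.00700)/(-0.04300) = -0.01221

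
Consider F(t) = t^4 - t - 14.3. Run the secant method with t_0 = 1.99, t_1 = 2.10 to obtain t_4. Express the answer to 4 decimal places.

2.0096

F(1.99) = -0.607608, F(2.10) = 3.048100
t_2 = 2.100000 − 3.048100·(2.100000 − 1.990000) / (3.048100 − (-0.607608)) = 2.100000 − (0.335291)/(3.655708) = 2.008283
F(2.008283) = -0.041580
t_3 = 2.008283 − (-0.041580)·(2.008283 − 2.100000) / (-0.041580 − 3.048100) = 2.008283 − (0.003814)/(-3.089680) = 2.009517
F(2.009517) = -0.002787
t_4 = 2.009517 − (-0.002787)·(2.009517 − 2.008283) / (-0.002787 − (-0.041580)) = 2.009517 − (-0.000003)/(0.038793) = 2.009606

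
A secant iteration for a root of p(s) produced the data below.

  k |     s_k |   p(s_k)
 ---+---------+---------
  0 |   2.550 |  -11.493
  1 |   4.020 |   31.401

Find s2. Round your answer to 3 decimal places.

s2 = 4.020 − 31.401·(4.020 − 2.550) / (31.401 − (-11.493))
   = 4.020 − (46.15947)/(42.89400) = 2.94387

2.944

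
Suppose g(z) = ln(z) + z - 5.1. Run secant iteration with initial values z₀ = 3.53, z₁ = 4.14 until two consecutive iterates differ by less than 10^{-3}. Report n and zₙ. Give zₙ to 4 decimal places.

g(3.53) = -0.308702, g(4.14) = 0.460696
z₂ = 4.140000 − 0.460696·(0.610000)/(0.769398) = 3.774748;  |Δ| = 0.365252
g(3.774748) = 0.003081
z₃ = 3.774748 − 0.003081·(-0.365252)/(-0.457615) = 3.772288;  |Δ| = 0.002459
g(3.772288) = -0.000030
z₄ = 3.772288 − (-0.000030)·(-0.002459)/(-0.003111) = 3.772312;  |Δ| = 0.000024
|z₄ − z₃| = 0.000024 < 10^{-3}

n = 4, zₙ = 3.7723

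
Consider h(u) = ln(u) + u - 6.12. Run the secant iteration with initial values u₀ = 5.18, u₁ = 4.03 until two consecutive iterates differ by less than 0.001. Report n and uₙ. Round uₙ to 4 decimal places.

n = 4, uₙ = 4.5950

h(5.18) = 0.704805, h(4.03) = -0.696234
u₂ = 4.030000 − (-0.696234)·(-1.150000)/(-1.401039) = 4.601482;  |Δ| = 0.571482
h(4.601482) = 0.007861
u₃ = 4.601482 − 0.007861·(0.571482)/(0.704094) = 4.595102;  |Δ| = 0.006380
h(4.595102) = 0.000093
u₄ = 4.595102 − 0.000093·(-0.006380)/(-0.007768) = 4.595026;  |Δ| = 0.000076
|u₄ − u₃| = 0.000076 < 0.001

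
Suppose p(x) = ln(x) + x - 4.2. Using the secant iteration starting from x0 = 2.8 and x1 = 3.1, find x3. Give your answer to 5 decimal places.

3.07628

p(2.8) = -0.3703806, p(3.1) = 0.0314021
x2 = 3.1000000 − 0.0314021·(3.1000000 − 2.8000000) / (0.0314021 − (-0.3703806)) = 3.1000000 − (0.0094206)/(0.4017827) = 3.0765529
p(3.0765529) = 0.0003627
x3 = 3.0765529 − 0.0003627·(3.0765529 − 3.1000000) / (0.0003627 − 0.0314021) = 3.0765529 − (-0.0000085)/(-0.0310394) = 3.0762789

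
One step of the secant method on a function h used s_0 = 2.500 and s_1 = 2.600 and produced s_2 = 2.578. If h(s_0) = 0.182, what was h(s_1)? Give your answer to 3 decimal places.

The secant line through (2.500, 0.182) and (2.600, h(s_1)) crosses zero at s_2 = 2.578.
So (2.500, 0.182), (2.600, h(s_1)), (2.578, 0) are collinear:
h(s_1) = 0.182 · (2.600 − 2.578) / (2.500 − 2.578) = 0.182 · (0.02200)/(-0.07800) = -0.05133

-0.051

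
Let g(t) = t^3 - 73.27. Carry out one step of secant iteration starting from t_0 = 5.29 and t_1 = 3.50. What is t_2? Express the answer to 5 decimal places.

g(5.29) = 74.7658890, g(3.50) = -30.3950000
t_2 = 3.5000000 − (-30.3950000)·(3.5000000 − 5.2900000) / (-30.3950000 − 74.7658890) = 3.5000000 − (54.4070500)/(-105.1608890) = 4.0173696

4.01737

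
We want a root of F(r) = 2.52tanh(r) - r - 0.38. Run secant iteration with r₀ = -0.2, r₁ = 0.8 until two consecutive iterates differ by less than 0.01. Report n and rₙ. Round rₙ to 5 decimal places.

F(-0.2) = -0.6773858, F(0.8) = 0.4933727
r₂ = 0.8000000 − 0.4933727·(1.0000000)/(1.1707585) = 0.3785872;  |Δ| = 0.4214128
F(0.3785872) = 0.1523421
r₃ = 0.3785872 − 0.1523421·(-0.4214128)/(-0.3410306) = 0.1903374;  |Δ| = 0.1882497
F(0.1903374) = -0.0963967
r₄ = 0.1903374 − (-0.0963967)·(-0.1882497)/(-0.2487388) = 0.2632921;  |Δ| = 0.0729547
F(0.2632921) = 0.0052857
r₅ = 0.2632921 − 0.0052857·(0.0729547)/(0.1016824) = 0.2594997;  |Δ| = 0.0037924
|r₅ − r₄| = 0.0037924 < 0.01

n = 5, rₙ = 0.25950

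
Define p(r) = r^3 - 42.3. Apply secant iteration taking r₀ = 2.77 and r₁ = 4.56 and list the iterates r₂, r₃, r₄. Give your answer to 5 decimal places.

3.28210, 3.43134, 3.48751

p(2.77) = -21.0460670, p(4.56) = 52.5188160
r₂ = 4.5600000 − 52.5188160·(4.5600000 − 2.7700000) / (52.5188160 − (-21.0460670)) = 4.5600000 − (94.0086806)/(73.5648830) = 3.2820984
p(3.2820984) = -6.9446779
r₃ = 3.2820984 − (-6.9446779)·(3.2820984 − 4.5600000) / (-6.9446779 − 52.5188160) = 3.2820984 − (8.8746149)/(-59.4634939) = 3.4313432
p(3.4313432) = -1.8989675
r₄ = 3.4313432 − (-1.8989675)·(3.4313432 − 3.2820984) / (-1.8989675 − (-6.9446779)) = 3.4313432 − (-0.2834109)/(5.0457105) = 3.4875119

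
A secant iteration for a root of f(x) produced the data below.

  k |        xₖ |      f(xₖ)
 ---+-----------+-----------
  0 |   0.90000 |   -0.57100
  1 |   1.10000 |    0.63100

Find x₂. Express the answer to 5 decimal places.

x₂ = 1.10000 − 0.63100·(1.10000 − 0.90000) / (0.63100 − (-0.57100))
   = 1.10000 − (0.1262000)/(1.2020000) = 0.9950083

0.99501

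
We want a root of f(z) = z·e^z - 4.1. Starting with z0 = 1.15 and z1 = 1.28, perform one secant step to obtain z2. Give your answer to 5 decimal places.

1.21262

f(1.15) = -0.4680782, f(1.28) = 0.5036988
z2 = 1.2800000 − 0.5036988·(1.2800000 − 1.1500000) / (0.5036988 − (-0.4680782)) = 1.2800000 − (0.0654809)/(0.9717770) = 1.2126174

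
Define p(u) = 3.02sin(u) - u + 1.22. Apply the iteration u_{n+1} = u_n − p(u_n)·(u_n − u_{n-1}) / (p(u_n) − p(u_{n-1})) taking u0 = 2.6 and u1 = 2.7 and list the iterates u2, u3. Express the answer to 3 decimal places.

p(2.6) = 0.17681, p(2.7) = -0.18931
u2 = 2.70000 − (-0.18931)·(2.70000 − 2.60000) / (-0.18931 − 0.17681) = 2.70000 − (-0.01893)/(-0.36613) = 2.64829
p(2.64829) = 0.00178
u3 = 2.64829 − 0.00178·(2.64829 − 2.70000) / (0.00178 − (-0.18931)) = 2.64829 − (-0.00009)/(0.19109) = 2.64878

2.648, 2.649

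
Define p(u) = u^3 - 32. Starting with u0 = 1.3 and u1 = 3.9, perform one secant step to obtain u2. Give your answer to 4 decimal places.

p(1.3) = -29.803000, p(3.9) = 27.319000
u2 = 3.900000 − 27.319000·(3.900000 − 1.300000) / (27.319000 − (-29.803000)) = 3.900000 − (71.029400)/(57.122000) = 2.656532

2.6565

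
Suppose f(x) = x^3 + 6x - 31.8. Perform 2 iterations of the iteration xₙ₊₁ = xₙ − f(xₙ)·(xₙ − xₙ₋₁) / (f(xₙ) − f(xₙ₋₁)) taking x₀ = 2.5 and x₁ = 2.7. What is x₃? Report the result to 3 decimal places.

2.547

f(2.5) = -1.17500, f(2.7) = 4.08300
x₂ = 2.70000 − 4.08300·(2.70000 − 2.50000) / (4.08300 − (-1.17500)) = 2.70000 − (0.81660)/(5.25800) = 2.54469
f(2.54469) = -0.05376
x₃ = 2.54469 − (-0.05376)·(2.54469 − 2.70000) / (-0.05376 − 4.08300) = 2.54469 − (0.00835)/(-4.13676) = 2.54671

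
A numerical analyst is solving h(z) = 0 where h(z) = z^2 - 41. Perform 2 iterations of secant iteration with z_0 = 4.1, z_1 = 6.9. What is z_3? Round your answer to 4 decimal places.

h(4.1) = -24.190000, h(6.9) = 6.610000
z_2 = 6.900000 − 6.610000·(6.900000 − 4.100000) / (6.610000 − (-24.190000)) = 6.900000 − (18.508000)/(30.800000) = 6.299091
h(6.299091) = -1.321454
z_3 = 6.299091 − (-1.321454)·(6.299091 − 6.900000) / (-1.321454 − 6.610000) = 6.299091 − (0.794074)/(-7.931454) = 6.399208

6.3992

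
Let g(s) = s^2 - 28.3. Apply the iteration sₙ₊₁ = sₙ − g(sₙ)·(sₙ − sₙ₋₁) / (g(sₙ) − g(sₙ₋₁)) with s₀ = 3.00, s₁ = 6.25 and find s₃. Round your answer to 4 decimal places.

g(3.00) = -19.300000, g(6.25) = 10.762500
s₂ = 6.250000 − 10.762500·(6.250000 − 3.000000) / (10.762500 − (-19.300000)) = 6.250000 − (34.978125)/(30.062500) = 5.086486
g(5.086486) = -2.427655
s₃ = 5.086486 − (-2.427655)·(5.086486 − 6.250000) / (-2.427655 − 10.762500) = 5.086486 − (2.824610)/(-13.190155) = 5.300632

5.3006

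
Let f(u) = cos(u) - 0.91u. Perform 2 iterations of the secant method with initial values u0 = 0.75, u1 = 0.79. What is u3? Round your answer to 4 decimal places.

0.7807

f(0.75) = 0.049189, f(0.79) = -0.015055
u2 = 0.790000 − (-0.015055)·(0.790000 − 0.750000) / (-0.015055 − 0.049189) = 0.790000 − (-0.000602)/(-0.064244) = 0.780626
f(0.780626) = 0.000103
u3 = 0.780626 − 0.000103·(0.780626 − 0.790000) / (0.000103 − (-0.015055)) = 0.780626 − (-0.000001)/(0.015157) = 0.780690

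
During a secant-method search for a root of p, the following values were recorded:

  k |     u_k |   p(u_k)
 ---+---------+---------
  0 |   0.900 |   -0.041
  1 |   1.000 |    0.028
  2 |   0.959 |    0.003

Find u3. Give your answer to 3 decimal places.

u3 = 0.959 − 0.003·(0.959 − 1.000) / (0.003 − 0.028)
   = 0.959 − (-0.00012)/(-0.02500) = 0.95408

0.954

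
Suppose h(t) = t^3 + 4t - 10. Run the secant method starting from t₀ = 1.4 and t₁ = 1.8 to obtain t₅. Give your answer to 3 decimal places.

1.557

h(1.4) = -1.65600, h(1.8) = 3.03200
t₂ = 1.80000 − 3.03200·(1.80000 − 1.40000) / (3.03200 − (-1.65600)) = 1.80000 − (1.21280)/(4.68800) = 1.54130
h(1.54130) = -0.17331
t₃ = 1.54130 − (-0.17331)·(1.54130 − 1.80000) / (-0.17331 − 3.03200) = 1.54130 − (0.04484)/(-3.20531) = 1.55529
h(1.55529) = -0.01676
t₄ = 1.55529 − (-0.01676)·(1.55529 − 1.54130) / (-0.01676 − (-0.17331)) = 1.55529 − (-0.00023)/(0.15655) = 1.55678
h(1.55678) = 0.00011
t₅ = 1.55678 − 0.00011·(1.55678 − 1.55529) / (0.00011 − (-0.01676)) = 1.55678 − (0.00000)/(0.01687) = 1.55677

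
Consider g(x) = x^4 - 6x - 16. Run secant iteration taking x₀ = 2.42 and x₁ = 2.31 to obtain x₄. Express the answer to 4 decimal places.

g(2.42) = 3.777421, g(2.31) = -1.386037
x₂ = 2.310000 − (-1.386037)·(2.310000 − 2.420000) / (-1.386037 − 3.777421) = 2.310000 − (0.152464)/(-5.163458) = 2.339528
g(2.339528) = -0.079178
x₃ = 2.339528 − (-0.079178)·(2.339528 − 2.310000) / (-0.079178 − (-1.386037)) = 2.339528 − (-0.002338)/(1.306859) = 2.341316
g(2.341316) = 0.001825
x₄ = 2.341316 − 0.001825·(2.341316 − 2.339528) / (0.001825 − (-0.079178)) = 2.341316 − (0.000003)/(0.081004) = 2.341276

2.3413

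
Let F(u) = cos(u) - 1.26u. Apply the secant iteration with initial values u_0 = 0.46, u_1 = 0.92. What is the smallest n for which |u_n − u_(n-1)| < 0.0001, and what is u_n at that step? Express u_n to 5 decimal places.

n = 5, u_n = 0.63768

F(0.46) = 0.3164525, F(0.92) = -0.5533798
u_2 = 0.9200000 − (-0.5533798)·(0.4600000)/(-0.8698323) = 0.6273520;  |Δ| = 0.2926480
F(0.6273520) = 0.0191213
u_3 = 0.6273520 − 0.0191213·(-0.2926480)/(0.5725011) = 0.6371263;  |Δ| = 0.0097743
F(0.6371263) = 0.0010295
u_4 = 0.6371263 − 0.0010295·(0.0097743)/(-0.0180918) = 0.6376825;  |Δ| = 0.0005562
F(0.6376825) = -0.0000023
u_5 = 0.6376825 − (-0.0000023)·(0.0005562)/(-0.0010318) = 0.6376812;  |Δ| = 0.0000012
|u_5 − u_4| = 0.0000012 < 0.0001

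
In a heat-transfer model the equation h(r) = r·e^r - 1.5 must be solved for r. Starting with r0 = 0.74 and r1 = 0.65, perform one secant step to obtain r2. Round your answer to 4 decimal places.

0.7250

h(0.74) = 0.050992, h(0.65) = -0.254898
r2 = 0.650000 − (-0.254898)·(0.650000 − 0.740000) / (-0.254898 − 0.050992) = 0.650000 − (0.022941)/(-0.305891) = 0.724997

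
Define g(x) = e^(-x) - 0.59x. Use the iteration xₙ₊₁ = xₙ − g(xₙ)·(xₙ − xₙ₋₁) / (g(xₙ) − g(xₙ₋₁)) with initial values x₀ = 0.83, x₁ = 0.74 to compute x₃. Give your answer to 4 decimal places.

g(0.83) = -0.053651, g(0.74) = 0.040514
x₂ = 0.740000 − 0.040514·(0.740000 − 0.830000) / (0.040514 − (-0.053651)) = 0.740000 − (-0.003646)/(0.094165) = 0.778722
g(0.778722) = -0.000454
x₃ = 0.778722 − (-0.000454)·(0.778722 − 0.740000) / (-0.000454 − 0.040514) = 0.778722 − (-0.000018)/(-0.040968) = 0.778293

0.7783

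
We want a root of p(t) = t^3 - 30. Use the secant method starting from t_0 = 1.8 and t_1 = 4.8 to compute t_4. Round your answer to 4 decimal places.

3.1710

p(1.8) = -24.168000, p(4.8) = 80.592000
t_2 = 4.800000 − 80.592000·(4.800000 − 1.800000) / (80.592000 − (-24.168000)) = 4.800000 − (241.776000)/(104.760000) = 2.492096
p(2.492096) = -14.522728
t_3 = 2.492096 − (-14.522728)·(2.492096 − 4.800000) / (-14.522728 − 80.592000) = 2.492096 − (33.517058)/(-95.114728) = 2.844482
p(2.844482) = -6.985080
t_4 = 2.844482 − (-6.985080)·(2.844482 − 2.492096) / (-6.985080 − (-14.522728)) = 2.844482 − (-2.461441)/(7.537648) = 3.171035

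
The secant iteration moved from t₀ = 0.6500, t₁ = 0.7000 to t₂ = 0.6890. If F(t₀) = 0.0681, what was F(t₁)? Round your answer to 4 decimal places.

-0.0192

The secant line through (0.6500, 0.0681) and (0.7000, F(t₁)) crosses zero at t₂ = 0.6890.
So (0.6500, 0.0681), (0.7000, F(t₁)), (0.6890, 0) are collinear:
F(t₁) = 0.0681 · (0.7000 − 0.6890) / (0.6500 − 0.6890) = 0.0681 · (0.011000)/(-0.039000) = -0.019208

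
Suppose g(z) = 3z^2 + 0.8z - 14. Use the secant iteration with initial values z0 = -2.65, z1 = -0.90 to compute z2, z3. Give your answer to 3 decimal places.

-2.148, -2.373

g(-2.65) = 4.94750, g(-0.90) = -12.29000
z2 = -0.90000 − (-12.29000)·(-0.90000 − (-2.65000)) / (-12.29000 − 4.94750) = -0.90000 − (-21.50750)/(-17.23750) = -2.14772
g(-2.14772) = -1.88012
z3 = -2.14772 − (-1.88012)·(-2.14772 − (-0.90000)) / (-1.88012 − (-12.29000)) = -2.14772 − (2.34586)/(10.40988) = -2.37307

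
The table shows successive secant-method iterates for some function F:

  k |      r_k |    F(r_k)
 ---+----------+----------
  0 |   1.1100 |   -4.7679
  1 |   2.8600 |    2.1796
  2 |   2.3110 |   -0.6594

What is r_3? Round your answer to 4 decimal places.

2.4385

r_3 = 2.3110 − (-0.6594)·(2.3110 − 2.8600) / (-0.6594 − 2.1796)
   = 2.3110 − (0.362011)/(-2.839000) = 2.438513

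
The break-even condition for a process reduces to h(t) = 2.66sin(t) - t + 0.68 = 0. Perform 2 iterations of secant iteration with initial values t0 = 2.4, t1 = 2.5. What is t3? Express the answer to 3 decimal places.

2.426

h(2.4) = 0.07673, h(2.5) = -0.22806
t2 = 2.50000 − (-0.22806)·(2.50000 − 2.40000) / (-0.22806 − 0.07673) = 2.50000 − (-0.02281)/(-0.30480) = 2.42517
h(2.42517) = 0.00161
t3 = 2.42517 − 0.00161·(2.42517 − 2.50000) / (0.00161 − (-0.22806)) = 2.42517 − (-0.00012)/(0.22968) = 2.42570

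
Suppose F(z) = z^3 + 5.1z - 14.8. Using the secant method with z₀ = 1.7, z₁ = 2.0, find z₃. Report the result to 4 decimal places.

1.7851

F(1.7) = -1.217000, F(2.0) = 3.400000
z₂ = 2.000000 − 3.400000·(2.000000 − 1.700000) / (3.400000 − (-1.217000)) = 2.000000 − (1.020000)/(4.617000) = 1.779077
F(1.779077) = -0.095719
z₃ = 1.779077 − (-0.095719)·(1.779077 − 2.000000) / (-0.095719 − 3.400000) = 1.779077 − (0.021147)/(-3.495719) = 1.785127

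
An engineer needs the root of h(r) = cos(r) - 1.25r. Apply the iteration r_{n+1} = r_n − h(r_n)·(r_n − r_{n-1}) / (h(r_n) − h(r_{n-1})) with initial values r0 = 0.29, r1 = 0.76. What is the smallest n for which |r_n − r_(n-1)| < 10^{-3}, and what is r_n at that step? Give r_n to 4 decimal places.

n = 4, r_n = 0.6411

h(0.29) = 0.595744, h(0.76) = -0.225164
r2 = 0.760000 − (-0.225164)·(0.470000)/(-0.820908) = 0.631085;  |Δ| = 0.128915
h(0.631085) = 0.018531
r3 = 0.631085 − 0.018531·(-0.128915)/(0.243695) = 0.640888;  |Δ| = 0.009803
h(0.640888) = 0.000455
r4 = 0.640888 − 0.000455·(0.009803)/(-0.018076) = 0.641135;  |Δ| = 0.000247
|r4 − r3| = 0.000247 < 10^{-3}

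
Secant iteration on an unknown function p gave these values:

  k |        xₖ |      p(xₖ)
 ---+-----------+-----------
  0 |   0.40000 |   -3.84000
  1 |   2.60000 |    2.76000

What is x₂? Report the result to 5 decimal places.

x₂ = 2.60000 − 2.76000·(2.60000 − 0.40000) / (2.76000 − (-3.84000))
   = 2.60000 − (6.0720000)/(6.6000000) = 1.6800000

1.68000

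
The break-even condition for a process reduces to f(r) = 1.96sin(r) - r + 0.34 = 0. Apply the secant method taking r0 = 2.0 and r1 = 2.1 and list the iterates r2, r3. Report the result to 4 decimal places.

2.0642, 2.0652

f(2.0) = 0.122223, f(2.1) = -0.068110
r2 = 2.100000 − (-0.068110)·(2.100000 − 2.000000) / (-0.068110 − 0.122223) = 2.100000 − (-0.006811)/(-0.190333) = 2.064215
f(2.064215) = 0.001993
r3 = 2.064215 − 0.001993·(2.064215 − 2.100000) / (0.001993 − (-0.068110)) = 2.064215 − (-0.000071)/(0.070103) = 2.065233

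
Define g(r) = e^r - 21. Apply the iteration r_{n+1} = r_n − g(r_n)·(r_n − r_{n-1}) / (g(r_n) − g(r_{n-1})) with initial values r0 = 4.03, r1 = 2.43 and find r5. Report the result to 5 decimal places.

3.04388

g(4.03) = 35.2609112, g(2.43) = -9.6411179
r2 = 2.4300000 − (-9.6411179)·(2.4300000 − 4.0300000) / (-9.6411179 − 35.2609112) = 2.4300000 − (15.4257887)/(-44.9020292) = 2.7735432
g(2.7735432) = -4.9847204
r3 = 2.7735432 − (-4.9847204)·(2.7735432 − 2.4300000) / (-4.9847204 − (-9.6411179)) = 2.7735432 − (-1.7124670)/(4.6563975) = 3.1413097
g(3.1413097) = 2.1341467
r4 = 3.1413097 − 2.1341467·(3.1413097 − 2.7735432) / (2.1341467 − (-4.9847204)) = 3.1413097 − (0.7848677)/(7.1188671) = 3.0310580
g(3.0310580) = -0.2808587
r5 = 3.0310580 − (-0.2808587)·(3.0310580 − 3.1413097) / (-0.2808587 − 2.1341467) = 3.0310580 − (0.0309652)/(-2.4150054) = 3.0438800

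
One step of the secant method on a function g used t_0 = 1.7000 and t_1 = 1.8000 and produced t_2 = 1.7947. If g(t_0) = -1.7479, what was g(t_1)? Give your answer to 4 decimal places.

The secant line through (1.7000, -1.7479) and (1.8000, g(t_1)) crosses zero at t_2 = 1.7947.
So (1.7000, -1.7479), (1.8000, g(t_1)), (1.7947, 0) are collinear:
g(t_1) = -1.7479 · (1.8000 − 1.7947) / (1.7000 − 1.7947) = -1.7479 · (0.005300)/(-0.094700) = 0.097823

0.0978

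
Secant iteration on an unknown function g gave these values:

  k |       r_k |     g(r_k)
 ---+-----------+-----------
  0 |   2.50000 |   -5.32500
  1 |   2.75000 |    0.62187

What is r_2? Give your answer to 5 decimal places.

2.72386

r_2 = 2.75000 − 0.62187·(2.75000 − 2.50000) / (0.62187 − (-5.32500))
   = 2.75000 − (0.1554675)/(5.9468700) = 2.7238573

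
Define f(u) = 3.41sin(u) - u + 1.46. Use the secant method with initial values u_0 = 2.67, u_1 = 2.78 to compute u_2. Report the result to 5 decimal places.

2.75239

f(2.67) = 0.3391823, f(2.78) = -0.1136636
u_2 = 2.7800000 − (-0.1136636)·(2.7800000 − 2.6700000) / (-0.1136636 − 0.3391823) = 2.7800000 − (-0.0125030)/(-0.4528459) = 2.7523902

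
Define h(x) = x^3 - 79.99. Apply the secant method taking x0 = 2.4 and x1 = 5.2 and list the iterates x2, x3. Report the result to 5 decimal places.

3.86126, 4.22273

h(2.4) = -66.1660000, h(5.2) = 60.6180000
x2 = 5.2000000 − 60.6180000·(5.2000000 − 2.4000000) / (60.6180000 − (-66.1660000)) = 5.2000000 − (169.7304000)/(126.7840000) = 3.8612633
h(3.8612633) = -22.4210597
x3 = 3.8612633 − (-22.4210597)·(3.8612633 − 5.2000000) / (-22.4210597 − 60.6180000) = 3.8612633 − (30.0158966)/(-83.0390597) = 4.2227305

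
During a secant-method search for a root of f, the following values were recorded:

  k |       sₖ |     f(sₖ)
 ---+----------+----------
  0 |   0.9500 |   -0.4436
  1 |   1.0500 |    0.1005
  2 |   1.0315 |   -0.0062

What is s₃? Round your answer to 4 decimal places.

1.0326

s₃ = 1.0315 − (-0.0062)·(1.0315 − 1.0500) / (-0.0062 − 0.1005)
   = 1.0315 − (0.000115)/(-0.106700) = 1.032575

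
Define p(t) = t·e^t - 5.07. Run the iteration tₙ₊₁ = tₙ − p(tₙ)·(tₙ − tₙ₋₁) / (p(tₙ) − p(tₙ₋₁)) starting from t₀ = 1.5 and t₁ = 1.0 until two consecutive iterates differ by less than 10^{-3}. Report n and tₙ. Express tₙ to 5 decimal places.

n = 5, tₙ = 1.33466

p(1.5) = 1.6525336, p(1.0) = -2.3517182
t₂ = 1.0000000 − (-2.3517182)·(-0.5000000)/(-4.0042518) = 1.2936526;  |Δ| = 0.2936526
p(1.2936526) = -0.3532389
t₃ = 1.2936526 − (-0.3532389)·(0.2936526)/(1.9984793) = 1.3455569;  |Δ| = 0.0519042
p(1.3455569) = 0.0973750
t₄ = 1.3455569 − 0.0973750·(0.0519042)/(0.4506140) = 1.3343407;  |Δ| = 0.0112162
p(1.3343407) = -0.0028529
t₅ = 1.3343407 − (-0.0028529)·(-0.0112162)/(-0.1002279) = 1.3346599;  |Δ| = 0.0003193
|t₅ − t₄| = 0.0003193 < 10^{-3}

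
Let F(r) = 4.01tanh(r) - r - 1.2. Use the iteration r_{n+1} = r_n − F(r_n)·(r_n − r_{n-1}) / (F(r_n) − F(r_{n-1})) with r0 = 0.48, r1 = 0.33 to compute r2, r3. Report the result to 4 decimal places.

F(0.48) = 0.109437, F(0.33) = -0.252732
r2 = 0.330000 − (-0.252732)·(0.330000 − 0.480000) / (-0.252732 − 0.109437) = 0.330000 − (0.037910)/(-0.362169) = 0.434674
F(0.434674) = 0.006299
r3 = 0.434674 − 0.006299·(0.434674 − 0.330000) / (0.006299 − (-0.252732)) = 0.434674 − (0.000659)/(0.259031) = 0.432129

0.4347, 0.4321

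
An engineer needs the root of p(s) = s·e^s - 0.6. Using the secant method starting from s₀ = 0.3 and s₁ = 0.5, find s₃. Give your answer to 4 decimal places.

0.4009

p(0.3) = -0.195042, p(0.5) = 0.224361
s₂ = 0.500000 − 0.224361·(0.500000 − 0.300000) / (0.224361 − (-0.195042)) = 0.500000 − (0.044872)/(0.419403) = 0.393010
p(0.393010) = -0.017783
s₃ = 0.393010 − (-0.017783)·(0.393010 − 0.500000) / (-0.017783 − 0.224361) = 0.393010 − (0.001903)/(-0.242144) = 0.400867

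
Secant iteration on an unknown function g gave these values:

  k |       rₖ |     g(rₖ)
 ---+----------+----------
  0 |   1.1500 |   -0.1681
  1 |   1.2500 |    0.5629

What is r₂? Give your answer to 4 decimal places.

1.1730

r₂ = 1.2500 − 0.5629·(1.2500 − 1.1500) / (0.5629 − (-0.1681))
   = 1.2500 − (0.056290)/(0.731000) = 1.172996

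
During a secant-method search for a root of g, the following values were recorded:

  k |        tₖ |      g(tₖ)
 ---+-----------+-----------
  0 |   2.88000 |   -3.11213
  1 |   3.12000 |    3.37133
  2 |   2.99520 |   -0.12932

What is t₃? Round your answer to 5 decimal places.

2.99981

t₃ = 2.99520 − (-0.12932)·(2.99520 − 3.12000) / (-0.12932 − 3.37133)
   = 2.99520 − (0.0161391)/(-3.5006500) = 2.9998103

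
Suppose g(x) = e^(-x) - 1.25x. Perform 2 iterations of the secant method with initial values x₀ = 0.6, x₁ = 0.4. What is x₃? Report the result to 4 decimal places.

0.4901

g(0.6) = -0.201188, g(0.4) = 0.170320
x₂ = 0.400000 − 0.170320·(0.400000 − 0.600000) / (0.170320 − (-0.201188)) = 0.400000 − (-0.034064)/(0.371508) = 0.491691
g(0.491691) = -0.003023
x₃ = 0.491691 − (-0.003023)·(0.491691 − 0.400000) / (-0.003023 − 0.170320) = 0.491691 − (-0.000277)/(-0.173343) = 0.490092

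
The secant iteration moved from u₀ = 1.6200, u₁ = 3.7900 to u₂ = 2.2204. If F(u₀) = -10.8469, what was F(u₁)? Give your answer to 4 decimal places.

The secant line through (1.6200, -10.8469) and (3.7900, F(u₁)) crosses zero at u₂ = 2.2204.
So (1.6200, -10.8469), (3.7900, F(u₁)), (2.2204, 0) are collinear:
F(u₁) = -10.8469 · (3.7900 − 2.2204) / (1.6200 − 2.2204) = -10.8469 · (1.569600)/(-0.600400) = 28.356586

28.3566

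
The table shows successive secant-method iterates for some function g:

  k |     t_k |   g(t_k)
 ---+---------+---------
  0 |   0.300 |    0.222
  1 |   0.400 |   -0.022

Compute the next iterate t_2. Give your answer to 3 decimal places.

t_2 = 0.400 − (-0.022)·(0.400 − 0.300) / (-0.022 − 0.222)
   = 0.400 − (-0.00220)/(-0.24400) = 0.39098

0.391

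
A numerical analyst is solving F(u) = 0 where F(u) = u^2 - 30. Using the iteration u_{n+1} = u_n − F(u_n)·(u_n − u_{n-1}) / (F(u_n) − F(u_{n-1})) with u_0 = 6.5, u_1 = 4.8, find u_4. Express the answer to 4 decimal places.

F(6.5) = 12.250000, F(4.8) = -6.960000
u_2 = 4.800000 − (-6.960000)·(4.800000 − 6.500000) / (-6.960000 − 12.250000) = 4.800000 − (11.832000)/(-19.210000) = 5.415929
F(5.415929) = -0.667711
u_3 = 5.415929 − (-0.667711)·(5.415929 − 4.800000) / (-0.667711 − (-6.960000)) = 5.415929 − (-0.411263)/(6.292289) = 5.481289
F(5.481289) = 0.044529
u_4 = 5.481289 − 0.044529·(5.481289 − 5.415929) / (0.044529 − (-0.667711)) = 5.481289 − (0.002910)/(0.712240) = 5.477203

5.4772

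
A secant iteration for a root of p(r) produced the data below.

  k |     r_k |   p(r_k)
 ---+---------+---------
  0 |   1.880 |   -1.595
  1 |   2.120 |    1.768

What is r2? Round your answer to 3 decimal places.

r2 = 2.120 − 1.768·(2.120 − 1.880) / (1.768 − (-1.595))
   = 2.120 − (0.42432)/(3.36300) = 1.99383

1.994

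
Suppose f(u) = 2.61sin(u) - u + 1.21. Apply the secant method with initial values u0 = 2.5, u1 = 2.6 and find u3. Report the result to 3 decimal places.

f(2.5) = 0.27201, f(2.6) = -0.04454
u2 = 2.60000 − (-0.04454)·(2.60000 − 2.50000) / (-0.04454 − 0.27201) = 2.60000 − (-0.00445)/(-0.31655) = 2.58593
f(2.58593) = 0.00086
u3 = 2.58593 − 0.00086·(2.58593 − 2.60000) / (0.00086 − (-0.04454)) = 2.58593 − (-0.00001)/(0.04541) = 2.58620

2.586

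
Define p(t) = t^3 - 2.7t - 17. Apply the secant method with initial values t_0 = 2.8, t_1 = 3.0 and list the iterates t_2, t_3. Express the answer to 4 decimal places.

2.9157, 2.9193

p(2.8) = -2.608000, p(3.0) = 1.900000
t_2 = 3.000000 − 1.900000·(3.000000 − 2.800000) / (1.900000 − (-2.608000)) = 3.000000 − (0.380000)/(4.508000) = 2.915705
p(2.915705) = -0.085007
t_3 = 2.915705 − (-0.085007)·(2.915705 − 3.000000) / (-0.085007 − 1.900000) = 2.915705 − (0.007166)/(-1.985007) = 2.919315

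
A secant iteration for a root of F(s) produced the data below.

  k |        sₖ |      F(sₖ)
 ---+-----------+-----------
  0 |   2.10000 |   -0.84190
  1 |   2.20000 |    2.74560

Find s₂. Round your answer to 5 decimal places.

2.12347

s₂ = 2.20000 − 2.74560·(2.20000 − 2.10000) / (2.74560 − (-0.84190))
   = 2.20000 − (0.2745600)/(3.5875000) = 2.1234676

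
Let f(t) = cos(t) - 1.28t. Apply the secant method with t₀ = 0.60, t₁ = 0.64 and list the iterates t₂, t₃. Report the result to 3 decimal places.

0.631, 0.631

f(0.60) = 0.05734, f(0.64) = -0.01710
t₂ = 0.64000 − (-0.01710)·(0.64000 − 0.60000) / (-0.01710 − 0.05734) = 0.64000 − (-0.00068)/(-0.07444) = 0.63081
f(0.63081) = 0.00011
t₃ = 0.63081 − 0.00011·(0.63081 − 0.64000) / (0.00011 − (-0.01710)) = 0.63081 − (0.00000)/(0.01722) = 0.63087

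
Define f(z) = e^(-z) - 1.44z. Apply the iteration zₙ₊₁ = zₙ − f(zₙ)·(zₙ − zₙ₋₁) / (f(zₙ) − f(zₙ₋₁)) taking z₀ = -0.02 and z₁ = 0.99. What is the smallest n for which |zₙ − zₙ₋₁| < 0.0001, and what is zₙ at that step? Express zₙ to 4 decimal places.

f(-0.02) = 1.049001, f(0.99) = -1.054023
z₂ = 0.990000 − (-1.054023)·(1.010000)/(-2.103025) = 0.483794;  |Δ| = 0.506206
f(0.483794) = -0.080223
z₃ = 0.483794 − (-0.080223)·(-0.506206)/(0.973800) = 0.442092;  |Δ| = 0.041702
f(0.442092) = 0.006078
z₄ = 0.442092 − 0.006078·(-0.041702)/(0.086301) = 0.445029;  |Δ| = 0.002937
f(0.445029) = -0.000036
z₅ = 0.445029 − (-0.000036)·(0.002937)/(-0.006114) = 0.445012;  |Δ| = 0.000017
|z₅ − z₄| = 0.000017 < 0.0001

n = 5, zₙ = 0.4450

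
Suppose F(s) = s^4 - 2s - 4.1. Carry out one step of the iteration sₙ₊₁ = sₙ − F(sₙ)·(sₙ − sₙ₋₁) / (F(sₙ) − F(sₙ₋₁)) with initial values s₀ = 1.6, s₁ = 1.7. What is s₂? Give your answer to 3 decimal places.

F(1.6) = -0.74640, F(1.7) = 0.85210
s₂ = 1.70000 − 0.85210·(1.70000 − 1.60000) / (0.85210 − (-0.74640)) = 1.70000 − (0.08521)/(1.59850) = 1.64669

1.647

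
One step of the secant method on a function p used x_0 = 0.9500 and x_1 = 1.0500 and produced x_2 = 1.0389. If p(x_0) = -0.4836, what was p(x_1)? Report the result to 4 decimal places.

The secant line through (0.9500, -0.4836) and (1.0500, p(x_1)) crosses zero at x_2 = 1.0389.
So (0.9500, -0.4836), (1.0500, p(x_1)), (1.0389, 0) are collinear:
p(x_1) = -0.4836 · (1.0500 − 1.0389) / (0.9500 − 1.0389) = -0.4836 · (0.011100)/(-0.088900) = 0.060382

0.0604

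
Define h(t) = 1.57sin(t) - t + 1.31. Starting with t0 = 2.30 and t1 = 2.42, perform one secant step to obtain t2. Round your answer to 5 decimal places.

2.38552

h(2.30) = 0.1807572, h(2.42) = -0.0728875
t2 = 2.4200000 − (-0.0728875)·(2.4200000 − 2.3000000) / (-0.0728875 − 0.1807572) = 2.4200000 − (-0.0087465)/(-0.2536447) = 2.3855167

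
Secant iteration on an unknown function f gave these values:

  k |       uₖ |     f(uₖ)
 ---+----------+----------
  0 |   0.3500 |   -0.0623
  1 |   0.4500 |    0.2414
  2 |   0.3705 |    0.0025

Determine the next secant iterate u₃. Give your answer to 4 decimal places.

0.3697

u₃ = 0.3705 − 0.0025·(0.3705 − 0.4500) / (0.0025 − 0.2414)
   = 0.3705 − (-0.000199)/(-0.238900) = 0.369668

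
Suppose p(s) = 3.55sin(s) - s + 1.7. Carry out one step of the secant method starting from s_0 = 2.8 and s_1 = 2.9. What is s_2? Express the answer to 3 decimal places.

2.820

p(2.8) = 0.08921, p(2.9) = -0.35066
s_2 = 2.90000 − (-0.35066)·(2.90000 − 2.80000) / (-0.35066 − 0.08921) = 2.90000 − (-0.03507)/(-0.43987) = 2.82028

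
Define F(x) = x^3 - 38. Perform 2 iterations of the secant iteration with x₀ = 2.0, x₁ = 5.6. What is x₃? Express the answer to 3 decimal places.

F(2.0) = -30.00000, F(5.6) = 137.61600
x₂ = 5.60000 − 137.61600·(5.60000 − 2.00000) / (137.61600 − (-30.00000)) = 5.60000 − (495.41760)/(167.61600) = 2.64433
F(2.64433) = -19.50957
x₃ = 2.64433 − (-19.50957)·(2.64433 − 5.60000) / (-19.50957 − 137.61600) = 2.64433 − (57.66387)/(-157.12557) = 3.01132

3.011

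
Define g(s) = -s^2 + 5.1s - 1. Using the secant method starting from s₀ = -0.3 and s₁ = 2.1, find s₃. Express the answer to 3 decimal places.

-0.015

g(-0.3) = -2.62000, g(2.1) = 5.30000
s₂ = 2.10000 − 5.30000·(2.10000 − (-0.30000)) / (5.30000 − (-2.62000)) = 2.10000 − (12.72000)/(7.92000) = 0.49394
g(0.49394) = 1.27511
s₃ = 0.49394 − 1.27511·(0.49394 − 2.10000) / (1.27511 − 5.30000) = 0.49394 − (-2.04791)/(-4.02489) = -0.01487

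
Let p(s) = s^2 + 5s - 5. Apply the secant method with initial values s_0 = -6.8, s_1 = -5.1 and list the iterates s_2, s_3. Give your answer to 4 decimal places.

p(-6.8) = 7.240000, p(-5.1) = -4.490000
s_2 = -5.100000 − (-4.490000)·(-5.100000 − (-6.800000)) / (-4.490000 − 7.240000) = -5.100000 − (-7.633000)/(-11.730000) = -5.750725
p(-5.750725) = -0.682789
s_3 = -5.750725 − (-0.682789)·(-5.750725 − (-5.100000)) / (-0.682789 − (-4.490000)) = -5.750725 − (0.444308)/(3.807211) = -5.867426

-5.7507, -5.8674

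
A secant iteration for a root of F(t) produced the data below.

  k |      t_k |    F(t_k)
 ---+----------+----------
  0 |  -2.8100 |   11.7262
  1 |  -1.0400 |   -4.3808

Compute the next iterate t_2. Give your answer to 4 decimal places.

t_2 = -1.0400 − (-4.3808)·(-1.0400 − (-2.8100)) / (-4.3808 − 11.7262)
   = -1.0400 − (-7.754016)/(-16.107000) = -1.521407

-1.5214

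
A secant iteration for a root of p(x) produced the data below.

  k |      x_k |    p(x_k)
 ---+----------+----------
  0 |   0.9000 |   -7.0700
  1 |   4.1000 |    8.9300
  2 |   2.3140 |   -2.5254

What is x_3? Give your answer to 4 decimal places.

2.7077

x_3 = 2.3140 − (-2.5254)·(2.3140 − 4.1000) / (-2.5254 − 8.9300)
   = 2.3140 − (4.510364)/(-11.455400) = 2.707733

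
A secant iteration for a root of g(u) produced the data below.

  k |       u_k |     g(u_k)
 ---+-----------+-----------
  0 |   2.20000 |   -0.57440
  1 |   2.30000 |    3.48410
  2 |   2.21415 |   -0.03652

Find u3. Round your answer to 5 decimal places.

u3 = 2.21415 − (-0.03652)·(2.21415 − 2.30000) / (-0.03652 − 3.48410)
   = 2.21415 − (0.0031352)/(-3.5206200) = 2.2150405

2.21504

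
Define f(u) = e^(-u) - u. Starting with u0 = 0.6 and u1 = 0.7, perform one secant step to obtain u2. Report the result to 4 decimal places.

0.5664

f(0.6) = -0.051188, f(0.7) = -0.203415
u2 = 0.700000 − (-0.203415)·(0.700000 − 0.600000) / (-0.203415 − (-0.051188)) = 0.700000 − (-0.020341)/(-0.152226) = 0.566374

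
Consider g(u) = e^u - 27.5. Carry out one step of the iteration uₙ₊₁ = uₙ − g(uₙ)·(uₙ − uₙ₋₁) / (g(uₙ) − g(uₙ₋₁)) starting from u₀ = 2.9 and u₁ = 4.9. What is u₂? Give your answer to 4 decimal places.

g(2.9) = -9.325855, g(4.9) = 106.789780
u₂ = 4.900000 − 106.789780·(4.900000 − 2.900000) / (106.789780 − (-9.325855)) = 4.900000 − (213.579559)/(116.115634) = 3.060630

3.0606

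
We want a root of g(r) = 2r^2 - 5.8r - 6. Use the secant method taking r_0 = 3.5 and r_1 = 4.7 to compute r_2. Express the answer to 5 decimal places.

3.66981

g(3.5) = -1.8000000, g(4.7) = 10.9200000
r_2 = 4.7000000 − 10.9200000·(4.7000000 − 3.5000000) / (10.9200000 − (-1.8000000)) = 4.7000000 − (13.1040000)/(12.7200000) = 3.6698113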